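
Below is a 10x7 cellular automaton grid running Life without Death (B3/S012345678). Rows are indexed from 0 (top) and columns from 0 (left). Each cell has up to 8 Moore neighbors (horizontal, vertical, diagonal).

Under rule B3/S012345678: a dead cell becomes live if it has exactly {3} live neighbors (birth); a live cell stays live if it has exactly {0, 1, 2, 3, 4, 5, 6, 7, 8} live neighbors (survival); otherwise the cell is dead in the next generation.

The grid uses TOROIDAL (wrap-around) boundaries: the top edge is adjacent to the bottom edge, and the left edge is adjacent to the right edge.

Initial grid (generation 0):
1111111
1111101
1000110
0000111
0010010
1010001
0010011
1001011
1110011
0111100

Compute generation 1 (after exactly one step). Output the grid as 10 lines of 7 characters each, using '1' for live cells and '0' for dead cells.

Answer: 1111111
1111101
1010110
0001111
1111110
1011001
0011111
1001011
1110011
0111100

Derivation:
Simulating step by step:
Generation 0 (given above): 40 live cells
Generation 1: 49 live cells
(generation 1 grid is the final answer)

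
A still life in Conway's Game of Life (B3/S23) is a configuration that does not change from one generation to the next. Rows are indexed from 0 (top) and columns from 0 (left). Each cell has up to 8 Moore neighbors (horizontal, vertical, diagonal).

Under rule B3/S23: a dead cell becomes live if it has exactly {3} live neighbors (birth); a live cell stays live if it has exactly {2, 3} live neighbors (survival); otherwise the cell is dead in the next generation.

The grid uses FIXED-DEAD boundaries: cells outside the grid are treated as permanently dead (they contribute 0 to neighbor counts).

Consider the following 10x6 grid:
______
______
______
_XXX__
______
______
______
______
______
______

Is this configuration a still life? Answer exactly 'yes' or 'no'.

Compute generation 1 and compare to generation 0 (given above):
Generation 1:
______
______
__X___
__X___
__X___
______
______
______
______
______
Cell (2,2) differs: gen0=0 vs gen1=1 -> NOT a still life.

Answer: no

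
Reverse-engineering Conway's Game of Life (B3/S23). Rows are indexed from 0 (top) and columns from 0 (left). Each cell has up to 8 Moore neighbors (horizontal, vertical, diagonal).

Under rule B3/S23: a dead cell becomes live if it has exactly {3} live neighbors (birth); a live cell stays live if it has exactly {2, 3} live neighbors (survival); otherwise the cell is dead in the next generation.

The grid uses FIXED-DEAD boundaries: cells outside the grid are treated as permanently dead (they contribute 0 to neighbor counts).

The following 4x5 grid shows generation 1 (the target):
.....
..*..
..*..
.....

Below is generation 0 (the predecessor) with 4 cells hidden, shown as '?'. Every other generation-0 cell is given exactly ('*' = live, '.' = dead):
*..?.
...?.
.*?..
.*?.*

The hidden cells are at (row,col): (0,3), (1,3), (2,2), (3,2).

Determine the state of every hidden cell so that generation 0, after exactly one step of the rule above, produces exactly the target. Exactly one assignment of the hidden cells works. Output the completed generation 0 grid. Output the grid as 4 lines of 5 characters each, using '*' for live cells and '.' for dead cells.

Hidden generation-0 cells (in order): (0,3), (1,3), (2,2), (3,2).
A hidden cell only influences target cells in its own 3x3 neighborhood. Try each of the 2^4 = 16 assignments, step the completed generation 0 forward once under B3/S23, and compare with the target:
  (0,3)=. (1,3)=. (2,2)=. (3,2)=. -> step gives (1,2)='.' but target has '*' -> reject
  (0,3)=. (1,3)=. (2,2)=. (3,2)=* -> step gives (1,2)='.' but target has '*' -> reject
  (0,3)=. (1,3)=. (2,2)=* (3,2)=. -> step gives (1,1)='*' but target has '.' -> reject
  (0,3)=. (1,3)=. (2,2)=* (3,2)=* -> step gives (1,1)='*' but target has '.' -> reject
  (0,3)=. (1,3)=* (2,2)=. (3,2)=. -> step gives (1,2)='.' but target has '*' -> reject
  (0,3)=. (1,3)=* (2,2)=. (3,2)=* -> step gives (1,2)='.' but target has '*' -> reject
  (0,3)=. (1,3)=* (2,2)=* (3,2)=. -> step gives (1,1)='*' but target has '.' -> reject
  (0,3)=. (1,3)=* (2,2)=* (3,2)=* -> step gives (1,1)='*' but target has '.' -> reject
  (0,3)=* (1,3)=. (2,2)=. (3,2)=. -> step gives (1,2)='.' but target has '*' -> reject
  (0,3)=* (1,3)=. (2,2)=. (3,2)=* -> step gives (1,2)='.' but target has '*' -> reject
  (0,3)=* (1,3)=. (2,2)=* (3,2)=. -> step gives (1,1)='*' but target has '.' -> reject
  (0,3)=* (1,3)=. (2,2)=* (3,2)=* -> step gives (1,1)='*' but target has '.' -> reject
  (0,3)=* (1,3)=* (2,2)=. (3,2)=. -> step reproduces the target at every cell -> ACCEPT
  (0,3)=* (1,3)=* (2,2)=. (3,2)=* -> step gives (2,1)='*' but target has '.' -> reject
  (0,3)=* (1,3)=* (2,2)=* (3,2)=. -> step gives (1,1)='*' but target has '.' -> reject
  (0,3)=* (1,3)=* (2,2)=* (3,2)=* -> step gives (1,1)='*' but target has '.' -> reject
Unique solution: (0,3)=live, (1,3)=live, (2,2)=dead, (3,2)=dead.
Check: live-neighbor counts of every cell in the completed generation 0:
01212
22312
21322
21210
Applying B3/S23 to generation 0 with these counts gives:
.....
..*..
..*..
.....
which matches the target exactly.

Answer: *..*.
...*.
.*...
.*..*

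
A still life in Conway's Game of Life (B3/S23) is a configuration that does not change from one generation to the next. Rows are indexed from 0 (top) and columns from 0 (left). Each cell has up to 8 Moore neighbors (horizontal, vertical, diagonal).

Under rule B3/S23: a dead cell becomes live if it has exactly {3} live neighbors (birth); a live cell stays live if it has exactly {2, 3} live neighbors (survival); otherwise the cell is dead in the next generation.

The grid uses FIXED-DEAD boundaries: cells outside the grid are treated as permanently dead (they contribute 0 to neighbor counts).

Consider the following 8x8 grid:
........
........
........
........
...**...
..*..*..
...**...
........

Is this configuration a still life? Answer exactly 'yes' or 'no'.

Compute generation 1 and compare to generation 0 (given above):
Generation 1:
........
........
........
........
...**...
..*..*..
...**...
........
The grids are IDENTICAL -> still life.

Answer: yes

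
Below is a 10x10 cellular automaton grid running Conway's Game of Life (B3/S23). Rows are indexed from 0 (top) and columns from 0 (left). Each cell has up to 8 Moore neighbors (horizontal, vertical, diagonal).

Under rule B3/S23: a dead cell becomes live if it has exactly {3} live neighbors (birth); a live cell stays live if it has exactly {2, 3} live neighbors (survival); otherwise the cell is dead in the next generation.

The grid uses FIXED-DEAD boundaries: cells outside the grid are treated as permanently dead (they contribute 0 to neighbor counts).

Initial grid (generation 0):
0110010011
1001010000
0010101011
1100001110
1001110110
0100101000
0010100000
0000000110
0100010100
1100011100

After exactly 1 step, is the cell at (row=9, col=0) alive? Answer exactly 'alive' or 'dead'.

Answer: alive

Derivation:
Simulating step by step:
Generation 0 (given above): 39 live cells
Generation 1: 39 live cells
0110100000
0001011100
1011101011
1110000000
1011100010
0110001100
0001010100
0000001110
1100010000
1100010100

Cell (9,0) at generation 1: 1 -> alive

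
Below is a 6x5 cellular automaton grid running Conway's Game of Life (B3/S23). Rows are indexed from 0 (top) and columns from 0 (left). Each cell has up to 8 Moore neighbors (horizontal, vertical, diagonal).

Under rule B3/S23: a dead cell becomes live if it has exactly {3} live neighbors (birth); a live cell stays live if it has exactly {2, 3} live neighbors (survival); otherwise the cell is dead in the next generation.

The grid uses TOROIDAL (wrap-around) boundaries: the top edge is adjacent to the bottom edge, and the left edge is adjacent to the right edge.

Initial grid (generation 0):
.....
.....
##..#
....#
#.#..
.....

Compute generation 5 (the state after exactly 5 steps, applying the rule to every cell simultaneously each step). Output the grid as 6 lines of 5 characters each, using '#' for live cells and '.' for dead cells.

Answer: .....
#####
.....
#....
...##
.....

Derivation:
Simulating step by step:
Generation 0 (given above): 6 live cells
Generation 1: 5 live cells
.....
#....
#...#
...##
.....
.....
Generation 2: 7 live cells
.....
#...#
#..#.
#..##
.....
.....
Generation 3: 7 live cells
.....
#...#
.#.#.
#..#.
....#
.....
Generation 4: 9 live cells
.....
#...#
.###.
#.##.
....#
.....
Generation 5: 8 live cells
(generation 5 grid is the final answer)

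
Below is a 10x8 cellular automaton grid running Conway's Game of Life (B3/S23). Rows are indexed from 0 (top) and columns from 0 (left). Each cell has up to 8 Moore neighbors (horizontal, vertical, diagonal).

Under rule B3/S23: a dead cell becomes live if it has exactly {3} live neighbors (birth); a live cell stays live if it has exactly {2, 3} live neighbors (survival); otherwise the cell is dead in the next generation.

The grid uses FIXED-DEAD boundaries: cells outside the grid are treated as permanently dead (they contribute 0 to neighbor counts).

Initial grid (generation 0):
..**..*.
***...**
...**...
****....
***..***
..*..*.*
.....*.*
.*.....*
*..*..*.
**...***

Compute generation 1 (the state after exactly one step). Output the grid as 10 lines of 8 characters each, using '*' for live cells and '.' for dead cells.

Simulating step by step:
Generation 0 (given above): 35 live cells
Generation 1: 31 live cells
(generation 1 grid is the final answer)

Answer: ..**..**
.*..****
....*...
*....**.
*...**.*
..*.**.*
.......*
.......*
*.*..*..
**...***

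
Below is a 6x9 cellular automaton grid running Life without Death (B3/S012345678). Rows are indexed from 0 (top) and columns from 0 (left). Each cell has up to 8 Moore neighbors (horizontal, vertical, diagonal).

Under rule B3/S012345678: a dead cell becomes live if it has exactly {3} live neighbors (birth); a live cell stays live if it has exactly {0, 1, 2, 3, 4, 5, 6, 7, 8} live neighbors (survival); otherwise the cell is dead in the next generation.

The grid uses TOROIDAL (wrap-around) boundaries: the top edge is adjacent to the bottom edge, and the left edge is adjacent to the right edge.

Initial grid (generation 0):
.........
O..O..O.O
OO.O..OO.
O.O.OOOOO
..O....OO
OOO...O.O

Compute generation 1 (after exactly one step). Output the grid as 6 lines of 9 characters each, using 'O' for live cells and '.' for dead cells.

Simulating step by step:
Generation 0 (given above): 24 live cells
Generation 1: 27 live cells
(generation 1 grid is the final answer)

Answer: ..O......
OOOO..O.O
OO.O..OO.
O.O.OOOOO
..O....OO
OOO...O.O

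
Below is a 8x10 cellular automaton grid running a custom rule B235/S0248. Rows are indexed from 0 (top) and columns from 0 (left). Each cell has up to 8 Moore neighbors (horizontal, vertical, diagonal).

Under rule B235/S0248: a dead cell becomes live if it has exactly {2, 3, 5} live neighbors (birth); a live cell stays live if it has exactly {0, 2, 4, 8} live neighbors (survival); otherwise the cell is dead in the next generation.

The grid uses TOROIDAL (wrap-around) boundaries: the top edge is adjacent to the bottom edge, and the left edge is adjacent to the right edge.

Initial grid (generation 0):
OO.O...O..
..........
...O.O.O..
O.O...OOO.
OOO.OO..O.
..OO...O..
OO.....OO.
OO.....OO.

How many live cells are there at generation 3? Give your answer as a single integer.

Simulating step by step:
Generation 0 (given above): 29 live cells
Generation 1: 42 live cells
..OO..OOOO
OOOOO.OOO.
.OO.O...OO
OO....OO..
O.OOOO.O..
..O.OOO...
.O.O..OOO.
......OOOO
Generation 2: 37 live cells
..OOO..O..
O.........
...OO...OO
O.OO......
OO.OO...OO
O.O....OOO
O.OOOO..OO
OO.OOO.O.O
Generation 3: 39 live cells
...OOOO.OO
.OOO.O.OOO
OOO.O.....
O.O.OO.O..
..OOO..OO.
..O.OOO..O
..O.......
OO...O.OOO
Population at generation 3: 39

Answer: 39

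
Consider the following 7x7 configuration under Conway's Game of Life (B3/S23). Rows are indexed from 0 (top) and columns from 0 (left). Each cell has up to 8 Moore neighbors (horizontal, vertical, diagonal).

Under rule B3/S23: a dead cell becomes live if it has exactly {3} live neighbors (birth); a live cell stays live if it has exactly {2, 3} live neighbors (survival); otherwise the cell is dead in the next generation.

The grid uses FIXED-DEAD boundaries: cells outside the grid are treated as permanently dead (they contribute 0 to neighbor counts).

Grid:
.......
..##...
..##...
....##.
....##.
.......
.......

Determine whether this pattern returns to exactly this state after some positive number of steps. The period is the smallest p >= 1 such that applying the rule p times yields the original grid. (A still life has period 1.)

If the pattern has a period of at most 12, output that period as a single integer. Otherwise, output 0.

Simulating and comparing each generation to the original:
Gen 0 (original, given above): 8 live cells
Gen 1: 6 live cells, differs from original
Gen 2: 8 live cells, MATCHES original -> period = 2

Answer: 2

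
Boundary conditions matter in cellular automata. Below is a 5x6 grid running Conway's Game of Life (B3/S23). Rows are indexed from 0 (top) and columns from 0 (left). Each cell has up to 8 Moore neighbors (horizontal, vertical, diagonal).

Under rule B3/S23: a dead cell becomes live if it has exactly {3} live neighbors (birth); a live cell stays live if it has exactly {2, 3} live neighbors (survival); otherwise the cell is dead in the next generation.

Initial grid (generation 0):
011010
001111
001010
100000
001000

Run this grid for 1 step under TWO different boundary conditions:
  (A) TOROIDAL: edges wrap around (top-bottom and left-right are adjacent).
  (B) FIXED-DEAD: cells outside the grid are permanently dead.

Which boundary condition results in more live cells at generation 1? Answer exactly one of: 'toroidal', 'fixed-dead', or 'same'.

Answer: same

Derivation:
Under TOROIDAL boundary, generation 1:
010011
000001
011010
010100
001100
Population = 11

Under FIXED-DEAD boundary, generation 1:
011011
000001
011011
010100
000000
Population = 11

Comparison: toroidal=11, fixed-dead=11 -> same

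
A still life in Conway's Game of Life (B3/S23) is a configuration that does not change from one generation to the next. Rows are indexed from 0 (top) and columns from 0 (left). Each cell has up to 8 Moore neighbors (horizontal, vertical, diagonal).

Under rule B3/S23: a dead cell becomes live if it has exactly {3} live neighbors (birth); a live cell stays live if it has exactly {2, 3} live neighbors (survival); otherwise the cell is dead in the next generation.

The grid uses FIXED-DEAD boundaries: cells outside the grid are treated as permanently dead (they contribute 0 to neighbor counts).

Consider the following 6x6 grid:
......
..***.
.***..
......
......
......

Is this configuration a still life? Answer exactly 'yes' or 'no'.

Answer: no

Derivation:
Compute generation 1 and compare to generation 0 (given above):
Generation 1:
...*..
.*..*.
.*..*.
..*...
......
......
Cell (0,3) differs: gen0=0 vs gen1=1 -> NOT a still life.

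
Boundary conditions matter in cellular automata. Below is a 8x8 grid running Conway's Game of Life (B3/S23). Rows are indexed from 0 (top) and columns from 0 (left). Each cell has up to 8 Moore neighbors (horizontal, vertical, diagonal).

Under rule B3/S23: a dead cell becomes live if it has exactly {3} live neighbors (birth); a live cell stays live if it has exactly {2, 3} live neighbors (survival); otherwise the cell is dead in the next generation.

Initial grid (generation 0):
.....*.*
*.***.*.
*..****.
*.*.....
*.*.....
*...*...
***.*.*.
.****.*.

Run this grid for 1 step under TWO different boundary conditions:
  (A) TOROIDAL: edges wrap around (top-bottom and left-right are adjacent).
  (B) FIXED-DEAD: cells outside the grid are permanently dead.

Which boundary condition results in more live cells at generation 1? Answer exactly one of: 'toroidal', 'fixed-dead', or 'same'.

Answer: fixed-dead

Derivation:
Under TOROIDAL boundary, generation 1:
*......*
***.....
*.....*.
*.*.**..
*..*...*
*.*..*..
*...*...
....*.*.
Population = 21

Under FIXED-DEAD boundary, generation 1:
...****.
.**....*
*.....*.
*.*.**..
*..*....
*.*..*..
*...*...
*...*...
Population = 22

Comparison: toroidal=21, fixed-dead=22 -> fixed-dead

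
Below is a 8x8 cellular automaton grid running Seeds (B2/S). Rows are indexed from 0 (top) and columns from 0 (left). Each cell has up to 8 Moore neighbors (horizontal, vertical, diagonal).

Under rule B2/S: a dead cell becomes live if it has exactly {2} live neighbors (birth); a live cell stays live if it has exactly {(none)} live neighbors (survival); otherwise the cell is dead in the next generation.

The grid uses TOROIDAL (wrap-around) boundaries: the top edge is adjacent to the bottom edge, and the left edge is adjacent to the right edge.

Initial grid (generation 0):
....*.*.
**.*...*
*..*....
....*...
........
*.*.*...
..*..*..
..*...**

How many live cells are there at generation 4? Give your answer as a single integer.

Answer: 16

Derivation:
Simulating step by step:
Generation 0 (given above): 17 live cells
Generation 1: 11 live cells
........
.....**.
........
...*....
.*..**..
.....*..
*...*...
.*..*...
Generation 2: 19 live cells
....*.*.
........
....***.
..*..*..
..**..*.
**.*..*.
.*.*....
*..*.*..
Generation 3: 14 live cells
...*...*
...*...*
...*....
.*.....*
*.......
.....*..
.....**.
.*....**
Generation 4: 16 live cells
....*...
*.....*.
....*.**
..*.....
.*....**
....*..*
*...*...
..*.*...
Population at generation 4: 16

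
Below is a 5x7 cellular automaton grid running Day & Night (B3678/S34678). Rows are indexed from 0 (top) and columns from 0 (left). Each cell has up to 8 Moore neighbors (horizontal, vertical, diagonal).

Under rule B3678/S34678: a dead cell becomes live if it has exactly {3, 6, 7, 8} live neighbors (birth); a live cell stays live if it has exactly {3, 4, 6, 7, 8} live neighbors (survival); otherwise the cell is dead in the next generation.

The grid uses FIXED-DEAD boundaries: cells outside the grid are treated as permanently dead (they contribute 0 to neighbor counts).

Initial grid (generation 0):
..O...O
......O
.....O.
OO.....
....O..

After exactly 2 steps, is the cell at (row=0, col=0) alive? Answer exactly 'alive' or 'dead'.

Simulating step by step:
Generation 0 (given above): 7 live cells
Generation 1: 1 live cells
.......
.....O.
.......
.......
.......
Generation 2: 0 live cells
.......
.......
.......
.......
.......

Cell (0,0) at generation 2: 0 -> dead

Answer: dead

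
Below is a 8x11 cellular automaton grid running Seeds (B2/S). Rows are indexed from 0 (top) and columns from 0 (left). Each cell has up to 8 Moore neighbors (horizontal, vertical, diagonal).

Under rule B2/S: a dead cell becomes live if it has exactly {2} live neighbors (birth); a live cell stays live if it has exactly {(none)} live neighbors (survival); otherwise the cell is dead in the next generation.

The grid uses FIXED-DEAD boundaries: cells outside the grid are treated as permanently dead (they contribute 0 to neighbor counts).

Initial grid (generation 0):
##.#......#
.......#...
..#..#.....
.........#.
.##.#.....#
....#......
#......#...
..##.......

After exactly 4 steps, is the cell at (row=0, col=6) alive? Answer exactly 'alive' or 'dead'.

Simulating step by step:
Generation 0 (given above): 17 live cells
Generation 1: 19 live cells
..#........
#..##.#....
......#.#..
....##....#
.....#...#.
#.#..#.....
.##.#......
.#.........
Generation 2: 15 live cells
.#..##.....
.##........
.........#.
.......##..
.#.#......#
......#....
.....#.....
#..#.......
Generation 3: 21 live cells
#..#.......
#..###.....
.##....#...
..#.......#
..#...#.##.
..#.##.....
....#.#....
....#......
Generation 4: 15 live cells
.##..#.....
......#....
#....##....
......#....
....#..#..#
.#......##.
...........
...#.......

Cell (0,6) at generation 4: 0 -> dead

Answer: dead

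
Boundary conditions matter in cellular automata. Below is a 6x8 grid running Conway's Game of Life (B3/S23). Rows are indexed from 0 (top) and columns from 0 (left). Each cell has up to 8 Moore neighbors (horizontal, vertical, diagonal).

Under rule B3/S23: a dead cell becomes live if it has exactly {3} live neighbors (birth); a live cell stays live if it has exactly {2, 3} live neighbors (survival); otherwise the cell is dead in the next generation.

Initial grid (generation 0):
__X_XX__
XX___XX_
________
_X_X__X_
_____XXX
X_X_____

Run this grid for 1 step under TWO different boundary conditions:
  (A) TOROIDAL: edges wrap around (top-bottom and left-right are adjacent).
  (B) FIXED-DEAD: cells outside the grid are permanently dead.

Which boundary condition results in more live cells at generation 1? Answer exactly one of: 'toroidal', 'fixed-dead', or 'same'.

Answer: toroidal

Derivation:
Under TOROIDAL boundary, generation 1:
X_XXXXXX
_X__XXX_
XXX__XXX
_____XXX
XXX__XXX
_X_XX__X
Population = 30

Under FIXED-DEAD boundary, generation 1:
_X__XXX_
_X__XXX_
XXX__XX_
_____XXX
_XX__XXX
______X_
Population = 22

Comparison: toroidal=30, fixed-dead=22 -> toroidal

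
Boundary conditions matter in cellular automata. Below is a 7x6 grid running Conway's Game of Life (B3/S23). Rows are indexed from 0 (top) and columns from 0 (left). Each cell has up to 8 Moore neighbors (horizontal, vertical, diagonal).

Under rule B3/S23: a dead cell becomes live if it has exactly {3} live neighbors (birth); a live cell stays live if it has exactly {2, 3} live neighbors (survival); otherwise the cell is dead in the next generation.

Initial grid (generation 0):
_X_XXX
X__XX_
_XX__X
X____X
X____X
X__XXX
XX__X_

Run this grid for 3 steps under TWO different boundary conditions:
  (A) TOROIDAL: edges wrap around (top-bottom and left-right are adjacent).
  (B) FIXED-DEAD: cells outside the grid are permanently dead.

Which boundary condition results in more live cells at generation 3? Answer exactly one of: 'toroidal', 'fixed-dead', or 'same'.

Under TOROIDAL boundary, generation 3:
______
__X___
_X_X__
___X__
__X___
______
______
Population = 5

Under FIXED-DEAD boundary, generation 3:
______
_X____
_XXX__
X__X_X
__X__X
___X_X
_XXX__
Population = 14

Comparison: toroidal=5, fixed-dead=14 -> fixed-dead

Answer: fixed-dead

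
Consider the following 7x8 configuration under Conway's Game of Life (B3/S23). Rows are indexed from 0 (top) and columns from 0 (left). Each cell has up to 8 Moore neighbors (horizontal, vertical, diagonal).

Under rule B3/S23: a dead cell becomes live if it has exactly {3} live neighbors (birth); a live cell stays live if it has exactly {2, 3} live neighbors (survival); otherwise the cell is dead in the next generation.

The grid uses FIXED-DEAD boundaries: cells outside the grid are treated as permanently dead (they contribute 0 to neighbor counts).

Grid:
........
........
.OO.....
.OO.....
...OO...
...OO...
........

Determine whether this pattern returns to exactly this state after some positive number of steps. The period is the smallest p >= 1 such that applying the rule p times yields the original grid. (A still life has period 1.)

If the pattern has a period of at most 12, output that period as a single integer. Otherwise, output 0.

Answer: 2

Derivation:
Simulating and comparing each generation to the original:
Gen 0 (original, given above): 8 live cells
Gen 1: 6 live cells, differs from original
Gen 2: 8 live cells, MATCHES original -> period = 2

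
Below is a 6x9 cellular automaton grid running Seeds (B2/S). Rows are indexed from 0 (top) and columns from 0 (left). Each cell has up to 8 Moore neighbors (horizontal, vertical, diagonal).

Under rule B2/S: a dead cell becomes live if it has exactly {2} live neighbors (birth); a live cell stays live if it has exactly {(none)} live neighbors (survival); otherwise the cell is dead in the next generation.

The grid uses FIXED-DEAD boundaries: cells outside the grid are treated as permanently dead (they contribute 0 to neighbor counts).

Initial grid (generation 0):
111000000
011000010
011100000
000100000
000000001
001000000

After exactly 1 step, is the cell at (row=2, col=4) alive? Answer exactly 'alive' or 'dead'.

Simulating step by step:
Generation 0 (given above): 12 live cells
Generation 1: 7 live cells
000100000
000000000
100010000
010010000
001100000
000000000

Cell (2,4) at generation 1: 1 -> alive

Answer: alive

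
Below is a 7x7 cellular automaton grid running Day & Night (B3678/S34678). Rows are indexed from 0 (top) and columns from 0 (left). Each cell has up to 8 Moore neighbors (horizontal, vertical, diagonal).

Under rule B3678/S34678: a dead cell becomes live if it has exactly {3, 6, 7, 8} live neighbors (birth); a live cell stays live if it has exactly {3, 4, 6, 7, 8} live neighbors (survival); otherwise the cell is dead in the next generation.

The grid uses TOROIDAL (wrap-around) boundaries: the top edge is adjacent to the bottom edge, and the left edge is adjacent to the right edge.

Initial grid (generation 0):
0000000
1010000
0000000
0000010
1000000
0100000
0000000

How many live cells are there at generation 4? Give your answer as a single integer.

Answer: 0

Derivation:
Simulating step by step:
Generation 0 (given above): 5 live cells
Generation 1: 0 live cells
0000000
0000000
0000000
0000000
0000000
0000000
0000000
Generation 2: 0 live cells
0000000
0000000
0000000
0000000
0000000
0000000
0000000
Generation 3: 0 live cells
0000000
0000000
0000000
0000000
0000000
0000000
0000000
Generation 4: 0 live cells
0000000
0000000
0000000
0000000
0000000
0000000
0000000
Population at generation 4: 0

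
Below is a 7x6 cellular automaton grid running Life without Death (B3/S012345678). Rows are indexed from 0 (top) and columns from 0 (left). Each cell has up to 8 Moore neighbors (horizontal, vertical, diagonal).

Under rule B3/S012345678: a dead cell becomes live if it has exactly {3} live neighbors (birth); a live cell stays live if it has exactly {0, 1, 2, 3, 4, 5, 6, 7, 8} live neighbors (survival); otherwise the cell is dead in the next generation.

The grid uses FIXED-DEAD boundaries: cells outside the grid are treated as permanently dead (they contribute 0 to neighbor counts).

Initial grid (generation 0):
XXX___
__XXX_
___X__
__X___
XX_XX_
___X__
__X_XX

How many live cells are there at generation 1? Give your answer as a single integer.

Simulating step by step:
Generation 0 (given above): 16 live cells
Generation 1: 22 live cells
XXX___
__XXX_
___XX_
_XX_X_
XX_XX_
_X_X_X
__XXXX
Population at generation 1: 22

Answer: 22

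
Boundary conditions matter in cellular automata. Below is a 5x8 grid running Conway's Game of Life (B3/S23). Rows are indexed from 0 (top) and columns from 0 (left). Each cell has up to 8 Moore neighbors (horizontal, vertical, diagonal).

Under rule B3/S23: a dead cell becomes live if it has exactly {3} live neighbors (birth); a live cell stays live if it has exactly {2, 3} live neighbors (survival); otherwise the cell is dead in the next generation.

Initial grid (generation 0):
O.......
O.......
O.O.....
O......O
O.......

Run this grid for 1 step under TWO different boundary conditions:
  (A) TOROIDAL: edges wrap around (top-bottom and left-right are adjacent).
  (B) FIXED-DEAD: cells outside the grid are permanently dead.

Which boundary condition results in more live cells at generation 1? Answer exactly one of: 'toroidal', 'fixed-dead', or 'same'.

Answer: toroidal

Derivation:
Under TOROIDAL boundary, generation 1:
OO.....O
O......O
O.......
O......O
OO......
Population = 10

Under FIXED-DEAD boundary, generation 1:
........
O.......
O.......
O.......
........
Population = 3

Comparison: toroidal=10, fixed-dead=3 -> toroidal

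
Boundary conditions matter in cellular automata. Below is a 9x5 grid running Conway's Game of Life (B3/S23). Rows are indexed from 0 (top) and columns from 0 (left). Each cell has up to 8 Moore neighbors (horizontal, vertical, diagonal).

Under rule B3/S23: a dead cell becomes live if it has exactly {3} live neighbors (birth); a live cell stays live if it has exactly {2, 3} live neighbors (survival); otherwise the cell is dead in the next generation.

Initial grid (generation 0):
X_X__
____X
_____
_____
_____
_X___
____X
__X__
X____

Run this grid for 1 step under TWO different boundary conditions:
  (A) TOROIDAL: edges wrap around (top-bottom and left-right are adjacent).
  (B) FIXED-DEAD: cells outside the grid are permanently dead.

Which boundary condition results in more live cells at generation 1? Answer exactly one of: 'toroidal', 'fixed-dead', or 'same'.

Under TOROIDAL boundary, generation 1:
XX__X
_____
_____
_____
_____
_____
_____
_____
_____
Population = 3

Under FIXED-DEAD boundary, generation 1:
_____
_____
_____
_____
_____
_____
_____
_____
_____
Population = 0

Comparison: toroidal=3, fixed-dead=0 -> toroidal

Answer: toroidal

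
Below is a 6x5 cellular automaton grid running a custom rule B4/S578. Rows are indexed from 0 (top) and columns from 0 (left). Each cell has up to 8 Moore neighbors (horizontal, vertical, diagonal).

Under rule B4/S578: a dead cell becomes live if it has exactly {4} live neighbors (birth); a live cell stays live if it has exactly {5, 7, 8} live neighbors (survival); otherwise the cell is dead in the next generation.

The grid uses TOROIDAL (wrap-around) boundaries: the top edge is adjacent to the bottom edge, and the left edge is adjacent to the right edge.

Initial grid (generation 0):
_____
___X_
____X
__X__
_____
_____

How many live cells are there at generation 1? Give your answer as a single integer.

Answer: 0

Derivation:
Simulating step by step:
Generation 0 (given above): 3 live cells
Generation 1: 0 live cells
_____
_____
_____
_____
_____
_____
Population at generation 1: 0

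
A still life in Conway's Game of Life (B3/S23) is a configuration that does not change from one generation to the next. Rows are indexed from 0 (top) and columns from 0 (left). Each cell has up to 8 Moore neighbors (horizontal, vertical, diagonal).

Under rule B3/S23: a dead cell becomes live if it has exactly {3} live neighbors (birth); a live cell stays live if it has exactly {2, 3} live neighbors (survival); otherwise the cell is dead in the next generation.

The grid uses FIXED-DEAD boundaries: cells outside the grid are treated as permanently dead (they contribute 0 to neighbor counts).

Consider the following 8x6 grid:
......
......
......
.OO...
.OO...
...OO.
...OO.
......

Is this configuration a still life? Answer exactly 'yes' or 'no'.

Answer: no

Derivation:
Compute generation 1 and compare to generation 0 (given above):
Generation 1:
......
......
......
.OO...
.O....
....O.
...OO.
......
Cell (4,2) differs: gen0=1 vs gen1=0 -> NOT a still life.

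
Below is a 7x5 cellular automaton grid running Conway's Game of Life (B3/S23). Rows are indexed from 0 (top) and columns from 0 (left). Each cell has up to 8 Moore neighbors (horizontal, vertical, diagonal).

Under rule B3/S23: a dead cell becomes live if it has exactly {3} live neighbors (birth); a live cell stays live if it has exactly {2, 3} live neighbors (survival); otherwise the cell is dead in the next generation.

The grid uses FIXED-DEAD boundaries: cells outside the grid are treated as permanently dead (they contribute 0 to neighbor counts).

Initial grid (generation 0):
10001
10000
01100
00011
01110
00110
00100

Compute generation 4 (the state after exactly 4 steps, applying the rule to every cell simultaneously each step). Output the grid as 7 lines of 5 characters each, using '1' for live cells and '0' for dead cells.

Answer: 00000
00100
11011
01010
00100
00000
00000

Derivation:
Simulating step by step:
Generation 0 (given above): 13 live cells
Generation 1: 8 live cells
00000
10000
01110
00001
01000
00000
00110
Generation 2: 8 live cells
00000
01100
01110
01010
00000
00100
00000
Generation 3: 7 live cells
00000
01010
10010
01010
00100
00000
00000
Generation 4: 8 live cells
(generation 4 grid is the final answer)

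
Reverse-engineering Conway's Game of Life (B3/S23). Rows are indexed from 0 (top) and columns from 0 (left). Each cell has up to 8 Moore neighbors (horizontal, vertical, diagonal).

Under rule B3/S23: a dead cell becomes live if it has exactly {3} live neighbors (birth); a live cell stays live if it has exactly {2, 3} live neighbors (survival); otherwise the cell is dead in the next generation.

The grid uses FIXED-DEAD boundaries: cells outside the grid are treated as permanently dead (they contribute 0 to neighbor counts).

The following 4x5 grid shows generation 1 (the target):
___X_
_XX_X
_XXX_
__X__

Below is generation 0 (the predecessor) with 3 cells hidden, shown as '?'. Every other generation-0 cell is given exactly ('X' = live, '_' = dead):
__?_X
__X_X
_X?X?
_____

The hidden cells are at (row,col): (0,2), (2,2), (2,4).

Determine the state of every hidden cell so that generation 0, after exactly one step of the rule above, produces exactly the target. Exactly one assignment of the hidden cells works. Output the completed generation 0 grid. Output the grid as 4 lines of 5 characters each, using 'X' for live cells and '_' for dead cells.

Hidden generation-0 cells (in order): (0,2), (2,2), (2,4).
A hidden cell only influences target cells in its own 3x3 neighborhood. Try each of the 2^3 = 8 assignments, step the completed generation 0 forward once under B3/S23, and compare with the target:
  (0,2)=_ (2,2)=_ (2,4)=_ -> step gives (1,1)='_' but target has 'X' -> reject
  (0,2)=_ (2,2)=_ (2,4)=X -> step gives (1,1)='_' but target has 'X' -> reject
  (0,2)=_ (2,2)=X (2,4)=_ -> step reproduces the target at every cell -> ACCEPT
  (0,2)=_ (2,2)=X (2,4)=X -> step gives (2,3)='_' but target has 'X' -> reject
  (0,2)=X (2,2)=_ (2,4)=_ -> step gives (0,3)='_' but target has 'X' -> reject
  (0,2)=X (2,2)=_ (2,4)=X -> step gives (0,3)='_' but target has 'X' -> reject
  (0,2)=X (2,2)=X (2,4)=_ -> step gives (0,3)='_' but target has 'X' -> reject
  (0,2)=X (2,2)=X (2,4)=X -> step gives (0,3)='_' but target has 'X' -> reject
Unique solution: (0,2)=dead, (2,2)=live, (2,4)=dead.
Check: live-neighbor counts of every cell in the completed generation 0:
01131
13352
12332
12321
Applying B3/S23 to generation 0 with these counts gives:
___X_
_XX_X
_XXX_
__X__
which matches the target exactly.

Answer: ____X
__X_X
_XXX_
_____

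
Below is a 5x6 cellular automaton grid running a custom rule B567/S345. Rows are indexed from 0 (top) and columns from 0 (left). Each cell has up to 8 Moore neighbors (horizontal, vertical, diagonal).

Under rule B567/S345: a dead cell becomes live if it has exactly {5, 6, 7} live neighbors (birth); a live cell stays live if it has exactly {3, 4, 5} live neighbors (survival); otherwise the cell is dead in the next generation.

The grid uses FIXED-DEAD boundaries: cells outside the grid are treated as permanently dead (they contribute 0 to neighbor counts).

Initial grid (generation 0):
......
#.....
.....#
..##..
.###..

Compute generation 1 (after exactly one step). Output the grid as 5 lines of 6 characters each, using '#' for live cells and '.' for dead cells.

Simulating step by step:
Generation 0 (given above): 7 live cells
Generation 1: 4 live cells
(generation 1 grid is the final answer)

Answer: ......
......
......
..##..
..##..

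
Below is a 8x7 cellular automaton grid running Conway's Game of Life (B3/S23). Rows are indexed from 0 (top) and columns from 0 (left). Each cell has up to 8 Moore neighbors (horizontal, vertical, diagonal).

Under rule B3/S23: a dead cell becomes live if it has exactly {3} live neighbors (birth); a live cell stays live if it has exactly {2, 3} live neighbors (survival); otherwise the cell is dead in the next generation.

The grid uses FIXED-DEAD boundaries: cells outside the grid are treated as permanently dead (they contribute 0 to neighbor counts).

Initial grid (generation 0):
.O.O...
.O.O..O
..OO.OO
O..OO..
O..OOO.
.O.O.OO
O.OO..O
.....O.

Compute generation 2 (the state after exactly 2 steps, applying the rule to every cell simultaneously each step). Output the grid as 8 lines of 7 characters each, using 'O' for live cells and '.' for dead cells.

Simulating step by step:
Generation 0 (given above): 25 live cells
Generation 1: 19 live cells
.......
.O.O.OO
.O...OO
.O....O
OO....O
OO....O
.OOO..O
.......
Generation 2: 19 live cells
(generation 2 grid is the final answer)

Answer: .......
..O.OOO
OO..O..
.OO...O
..O..OO
.....OO
OOO....
..O....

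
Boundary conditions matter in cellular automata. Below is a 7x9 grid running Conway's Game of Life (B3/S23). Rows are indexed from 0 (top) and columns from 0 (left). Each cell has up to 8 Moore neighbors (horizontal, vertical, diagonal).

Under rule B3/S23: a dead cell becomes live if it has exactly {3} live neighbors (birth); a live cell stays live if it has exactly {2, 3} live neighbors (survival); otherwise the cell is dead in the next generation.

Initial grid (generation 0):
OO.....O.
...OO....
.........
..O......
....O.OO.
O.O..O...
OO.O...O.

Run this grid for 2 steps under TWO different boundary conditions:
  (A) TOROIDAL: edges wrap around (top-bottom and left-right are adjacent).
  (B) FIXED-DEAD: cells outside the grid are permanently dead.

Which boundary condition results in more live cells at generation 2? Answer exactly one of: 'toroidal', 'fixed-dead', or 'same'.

Under TOROIDAL boundary, generation 2:
.........
..OOO....
.........
..O.O....
.O.O.OO..
.OOO...O.
O.....O.O
Population = 16

Under FIXED-DEAD boundary, generation 2:
.........
.........
.........
..O.O....
.O.O.OO..
O....O...
O.O.O....
Population = 11

Comparison: toroidal=16, fixed-dead=11 -> toroidal

Answer: toroidal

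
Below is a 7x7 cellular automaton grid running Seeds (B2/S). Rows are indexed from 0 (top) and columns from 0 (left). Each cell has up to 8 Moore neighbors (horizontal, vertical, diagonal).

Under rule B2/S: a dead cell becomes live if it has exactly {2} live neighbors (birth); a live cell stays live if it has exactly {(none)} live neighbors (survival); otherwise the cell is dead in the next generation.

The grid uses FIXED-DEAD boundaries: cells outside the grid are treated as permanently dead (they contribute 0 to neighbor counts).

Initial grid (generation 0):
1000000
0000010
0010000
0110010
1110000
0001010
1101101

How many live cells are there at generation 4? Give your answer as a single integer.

Simulating step by step:
Generation 0 (given above): 16 live cells
Generation 1: 8 live cells
0000000
0100000
0001111
0000000
0000011
0000001
0000000
Generation 2: 5 live cells
0000000
0011001
0010000
0001000
0000000
0000000
0000000
Generation 3: 6 live cells
0011000
0100000
0100100
0010000
0000000
0000000
0000000
Generation 4: 7 live cells
0100000
1000100
1001000
0101000
0000000
0000000
0000000
Population at generation 4: 7

Answer: 7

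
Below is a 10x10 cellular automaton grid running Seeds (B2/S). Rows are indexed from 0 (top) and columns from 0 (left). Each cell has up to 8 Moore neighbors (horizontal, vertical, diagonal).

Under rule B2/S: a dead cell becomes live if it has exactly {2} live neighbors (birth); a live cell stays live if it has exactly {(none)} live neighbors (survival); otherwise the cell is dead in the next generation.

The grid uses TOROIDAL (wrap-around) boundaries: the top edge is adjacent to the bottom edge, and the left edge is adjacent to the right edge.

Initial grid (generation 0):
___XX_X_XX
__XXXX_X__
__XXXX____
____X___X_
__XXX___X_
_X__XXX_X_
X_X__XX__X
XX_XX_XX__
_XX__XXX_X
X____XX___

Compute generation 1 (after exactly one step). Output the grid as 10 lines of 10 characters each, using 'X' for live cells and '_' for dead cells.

Answer: XX________
_X_______X
_X_____XX_
_X_____X_X
_X____X___
__________
__________
__________
__________
__________

Derivation:
Simulating step by step:
Generation 0 (given above): 45 live cells
Generation 1: 12 live cells
(generation 1 grid is the final answer)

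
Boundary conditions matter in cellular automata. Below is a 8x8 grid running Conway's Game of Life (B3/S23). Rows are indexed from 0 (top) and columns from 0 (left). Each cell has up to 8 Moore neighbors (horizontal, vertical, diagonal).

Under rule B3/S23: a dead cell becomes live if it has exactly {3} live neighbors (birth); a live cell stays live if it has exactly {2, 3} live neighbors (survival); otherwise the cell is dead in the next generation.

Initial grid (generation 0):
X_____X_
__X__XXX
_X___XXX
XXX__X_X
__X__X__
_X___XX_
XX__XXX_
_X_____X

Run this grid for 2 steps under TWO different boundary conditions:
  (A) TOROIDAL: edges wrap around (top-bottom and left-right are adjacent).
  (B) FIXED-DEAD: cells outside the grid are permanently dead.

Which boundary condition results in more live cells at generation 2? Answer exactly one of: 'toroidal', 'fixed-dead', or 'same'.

Answer: fixed-dead

Derivation:
Under TOROIDAL boundary, generation 2:
XXX_____
XX______
___XXX__
________
__X_XX_X
____XXXX
___X____
________
Population = 17

Under FIXED-DEAD boundary, generation 2:
______X_
_____XX_
X__XXX__
X_____X_
X_X_XXX_
____XX__
___X_XX_
X_X__XX_
Population = 23

Comparison: toroidal=17, fixed-dead=23 -> fixed-dead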